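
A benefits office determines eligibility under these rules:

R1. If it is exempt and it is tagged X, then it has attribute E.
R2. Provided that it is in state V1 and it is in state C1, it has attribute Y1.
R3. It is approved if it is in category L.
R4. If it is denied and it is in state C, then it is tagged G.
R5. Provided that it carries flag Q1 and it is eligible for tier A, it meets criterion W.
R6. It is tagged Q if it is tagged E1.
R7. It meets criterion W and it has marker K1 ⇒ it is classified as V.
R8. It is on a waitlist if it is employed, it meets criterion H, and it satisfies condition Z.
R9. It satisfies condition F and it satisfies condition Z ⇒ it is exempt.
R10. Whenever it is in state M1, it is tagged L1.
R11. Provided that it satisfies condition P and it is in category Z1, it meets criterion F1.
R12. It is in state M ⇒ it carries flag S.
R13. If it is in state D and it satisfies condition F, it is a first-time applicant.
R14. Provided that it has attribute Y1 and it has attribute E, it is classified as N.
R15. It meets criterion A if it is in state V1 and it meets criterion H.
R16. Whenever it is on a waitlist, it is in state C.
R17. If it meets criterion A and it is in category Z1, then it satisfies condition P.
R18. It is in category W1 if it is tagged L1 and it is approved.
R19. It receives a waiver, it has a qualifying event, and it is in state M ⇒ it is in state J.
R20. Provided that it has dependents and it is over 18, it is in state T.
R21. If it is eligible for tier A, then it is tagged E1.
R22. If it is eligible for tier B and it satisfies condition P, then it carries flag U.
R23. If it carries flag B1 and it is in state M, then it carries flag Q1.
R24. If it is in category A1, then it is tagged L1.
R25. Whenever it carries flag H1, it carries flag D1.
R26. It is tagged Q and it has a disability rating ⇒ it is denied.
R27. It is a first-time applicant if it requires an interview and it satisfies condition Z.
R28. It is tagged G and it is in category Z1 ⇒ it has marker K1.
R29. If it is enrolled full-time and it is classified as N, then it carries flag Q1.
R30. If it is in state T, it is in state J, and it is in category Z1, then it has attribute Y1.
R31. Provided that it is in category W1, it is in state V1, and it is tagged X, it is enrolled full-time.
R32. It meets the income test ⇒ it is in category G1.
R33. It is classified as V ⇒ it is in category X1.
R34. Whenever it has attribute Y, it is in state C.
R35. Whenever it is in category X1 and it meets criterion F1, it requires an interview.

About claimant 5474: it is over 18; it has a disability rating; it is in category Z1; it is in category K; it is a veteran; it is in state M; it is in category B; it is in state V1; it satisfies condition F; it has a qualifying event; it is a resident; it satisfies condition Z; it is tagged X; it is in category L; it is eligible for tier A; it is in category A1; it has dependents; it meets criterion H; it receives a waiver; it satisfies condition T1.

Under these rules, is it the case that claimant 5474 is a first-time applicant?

Forward chaining from the given facts derives: is approved, is exempt, carries flag S, meets criterion A, satisfies condition P, is in state J, is in state T, is tagged E1, is tagged L1, has attribute Y1, has attribute E, is tagged Q, meets criterion F1, is classified as N, is in category W1, is denied, is enrolled full-time, carries flag Q1, meets criterion W.
Rules concluding "it is a first-time applicant": R13 needs "it is in state D"; R27 needs "it requires an interview" — none of these are established.

No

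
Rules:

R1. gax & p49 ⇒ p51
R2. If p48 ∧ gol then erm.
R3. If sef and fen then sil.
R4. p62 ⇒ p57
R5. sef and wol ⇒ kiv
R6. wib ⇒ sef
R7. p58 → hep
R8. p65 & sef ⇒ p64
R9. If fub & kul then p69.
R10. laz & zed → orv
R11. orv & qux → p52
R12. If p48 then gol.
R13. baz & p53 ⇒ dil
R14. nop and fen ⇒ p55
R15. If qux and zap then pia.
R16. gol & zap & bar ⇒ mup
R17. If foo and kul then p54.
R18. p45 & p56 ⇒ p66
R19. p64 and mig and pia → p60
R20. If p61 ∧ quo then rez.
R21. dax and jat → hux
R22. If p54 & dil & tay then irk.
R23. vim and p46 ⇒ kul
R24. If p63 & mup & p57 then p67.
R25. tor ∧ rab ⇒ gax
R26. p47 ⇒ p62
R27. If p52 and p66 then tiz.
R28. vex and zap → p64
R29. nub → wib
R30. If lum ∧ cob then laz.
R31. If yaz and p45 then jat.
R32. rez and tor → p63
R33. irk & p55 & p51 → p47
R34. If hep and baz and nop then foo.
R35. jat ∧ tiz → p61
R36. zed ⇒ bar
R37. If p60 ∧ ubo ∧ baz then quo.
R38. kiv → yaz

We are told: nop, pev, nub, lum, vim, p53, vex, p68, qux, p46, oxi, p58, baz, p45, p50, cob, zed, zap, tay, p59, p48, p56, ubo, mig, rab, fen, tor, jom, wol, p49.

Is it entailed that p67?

Yes

hep  (by R7: p58)
gol  (by R12: p48)
dil  (by R13: baz, p53)
p55  (by R14: nop, fen)
pia  (by R15: qux, zap)
p66  (by R18: p45, p56)
kul  (by R23: vim, p46)
gax  (by R25: tor, rab)
p64  (by R28: vex, zap)
wib  (by R29: nub)
laz  (by R30: lum, cob)
foo  (by R34: hep, baz, nop)
bar  (by R36: zed)
p51  (by R1: gax, p49)
sef  (by R6: wib)
orv  (by R10: laz, zed)
p52  (by R11: orv, qux)
mup  (by R16: gol, zap, bar)
p54  (by R17: foo, kul)
p60  (by R19: p64, mig, pia)
irk  (by R22: p54, dil, tay)
tiz  (by R27: p52, p66)
p47  (by R33: irk, p55, p51)
quo  (by R37: p60, ubo, baz)
kiv  (by R5: sef, wol)
p62  (by R26: p47)
yaz  (by R38: kiv)
p57  (by R4: p62)
jat  (by R31: yaz, p45)
p61  (by R35: jat, tiz)
rez  (by R20: p61, quo)
p63  (by R32: rez, tor)
p67  (by R24: p63, mup, p57)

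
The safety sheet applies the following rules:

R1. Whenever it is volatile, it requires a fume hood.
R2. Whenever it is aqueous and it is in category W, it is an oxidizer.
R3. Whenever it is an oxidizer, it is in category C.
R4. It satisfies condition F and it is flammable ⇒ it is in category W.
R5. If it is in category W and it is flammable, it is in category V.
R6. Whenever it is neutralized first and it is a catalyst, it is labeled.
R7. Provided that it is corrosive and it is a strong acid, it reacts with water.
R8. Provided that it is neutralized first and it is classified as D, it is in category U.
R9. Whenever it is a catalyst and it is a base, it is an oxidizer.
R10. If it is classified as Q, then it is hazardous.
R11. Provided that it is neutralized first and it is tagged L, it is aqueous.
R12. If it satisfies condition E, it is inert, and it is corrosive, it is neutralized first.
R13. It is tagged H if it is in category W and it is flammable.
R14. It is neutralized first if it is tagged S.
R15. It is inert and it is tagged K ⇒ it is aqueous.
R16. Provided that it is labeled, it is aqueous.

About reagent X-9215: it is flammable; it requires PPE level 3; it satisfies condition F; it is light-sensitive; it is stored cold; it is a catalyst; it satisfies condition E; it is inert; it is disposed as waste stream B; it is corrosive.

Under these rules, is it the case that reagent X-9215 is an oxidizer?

By R4 (it satisfies condition F, it is flammable): it is in category W.
By R12 (it satisfies condition E, it is inert, it is corrosive): it is neutralized first.
By R6 (it is neutralized first, it is a catalyst): it is labeled.
By R16 (it is labeled): it is aqueous.
By R2 (it is aqueous, it is in category W): it is an oxidizer.

Yes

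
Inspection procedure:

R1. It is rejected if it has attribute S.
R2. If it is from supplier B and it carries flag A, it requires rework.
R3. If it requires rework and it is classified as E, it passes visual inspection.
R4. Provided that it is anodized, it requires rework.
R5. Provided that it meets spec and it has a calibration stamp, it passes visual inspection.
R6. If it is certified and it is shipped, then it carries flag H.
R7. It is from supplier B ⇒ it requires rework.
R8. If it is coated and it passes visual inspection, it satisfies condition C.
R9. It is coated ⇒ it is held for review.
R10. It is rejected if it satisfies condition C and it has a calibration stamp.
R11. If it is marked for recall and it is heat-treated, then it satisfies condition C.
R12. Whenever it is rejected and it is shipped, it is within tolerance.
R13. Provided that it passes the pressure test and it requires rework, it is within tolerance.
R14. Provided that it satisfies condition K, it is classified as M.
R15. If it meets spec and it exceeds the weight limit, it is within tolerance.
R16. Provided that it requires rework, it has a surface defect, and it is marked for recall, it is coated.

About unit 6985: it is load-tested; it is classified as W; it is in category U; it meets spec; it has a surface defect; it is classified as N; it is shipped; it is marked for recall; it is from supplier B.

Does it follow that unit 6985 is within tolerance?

No

Forward chaining from the given facts derives: requires rework, is coated, is held for review.
Rules concluding "it is within tolerance": R12 needs "it is rejected"; R13 needs "it passes the pressure test"; R15 needs "it exceeds the weight limit" — none of these are established.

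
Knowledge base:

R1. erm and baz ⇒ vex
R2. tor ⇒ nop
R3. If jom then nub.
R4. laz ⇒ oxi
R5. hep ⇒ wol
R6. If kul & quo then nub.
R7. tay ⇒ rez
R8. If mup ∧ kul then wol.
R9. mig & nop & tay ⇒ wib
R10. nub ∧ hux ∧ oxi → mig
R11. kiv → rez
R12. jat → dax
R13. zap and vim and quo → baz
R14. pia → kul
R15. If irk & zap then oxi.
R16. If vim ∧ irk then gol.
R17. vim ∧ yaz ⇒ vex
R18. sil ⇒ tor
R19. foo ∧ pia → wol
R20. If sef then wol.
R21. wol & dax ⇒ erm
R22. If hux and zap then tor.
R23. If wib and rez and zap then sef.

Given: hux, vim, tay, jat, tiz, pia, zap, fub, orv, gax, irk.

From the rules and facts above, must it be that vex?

No

Forward chaining from the given facts derives: rez, dax, kul, oxi, gol, tor, nop.
Rules concluding vex: R1 needs erm; R17 needs yaz — none of these are established.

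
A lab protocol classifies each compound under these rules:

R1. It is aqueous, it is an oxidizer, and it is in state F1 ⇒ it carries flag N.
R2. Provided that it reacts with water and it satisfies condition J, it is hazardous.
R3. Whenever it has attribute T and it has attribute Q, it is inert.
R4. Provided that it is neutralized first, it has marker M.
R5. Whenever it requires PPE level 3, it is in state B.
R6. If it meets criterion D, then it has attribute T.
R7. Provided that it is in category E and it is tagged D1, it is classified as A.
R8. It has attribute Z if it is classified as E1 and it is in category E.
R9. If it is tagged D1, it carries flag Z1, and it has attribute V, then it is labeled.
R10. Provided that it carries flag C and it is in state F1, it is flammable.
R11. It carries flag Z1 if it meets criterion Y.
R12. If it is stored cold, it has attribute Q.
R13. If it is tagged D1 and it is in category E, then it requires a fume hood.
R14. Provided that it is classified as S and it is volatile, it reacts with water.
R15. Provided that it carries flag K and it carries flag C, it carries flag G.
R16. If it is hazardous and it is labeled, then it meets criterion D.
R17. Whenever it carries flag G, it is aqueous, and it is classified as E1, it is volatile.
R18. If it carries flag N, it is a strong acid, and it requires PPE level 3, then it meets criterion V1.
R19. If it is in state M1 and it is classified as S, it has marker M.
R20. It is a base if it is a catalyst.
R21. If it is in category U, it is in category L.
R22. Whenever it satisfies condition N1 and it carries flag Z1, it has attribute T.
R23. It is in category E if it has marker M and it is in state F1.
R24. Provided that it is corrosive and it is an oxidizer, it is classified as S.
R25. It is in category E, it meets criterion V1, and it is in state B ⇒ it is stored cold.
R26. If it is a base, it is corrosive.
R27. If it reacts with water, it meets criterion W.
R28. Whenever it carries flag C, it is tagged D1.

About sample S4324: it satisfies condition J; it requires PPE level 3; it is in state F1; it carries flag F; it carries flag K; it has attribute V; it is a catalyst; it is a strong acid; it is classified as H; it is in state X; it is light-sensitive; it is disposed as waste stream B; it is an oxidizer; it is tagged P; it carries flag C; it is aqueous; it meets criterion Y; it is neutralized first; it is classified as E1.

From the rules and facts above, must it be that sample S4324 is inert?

Yes

By R1 (it is aqueous, it is an oxidizer, it is in state F1): it carries flag N.
By R4 (it is neutralized first): it has marker M.
By R5 (it requires PPE level 3): it is in state B.
By R11 (it meets criterion Y): it carries flag Z1.
By R15 (it carries flag K, it carries flag C): it carries flag G.
By R17 (it carries flag G, it is aqueous, it is classified as E1): it is volatile.
By R18 (it carries flag N, it is a strong acid, it requires PPE level 3): it meets criterion V1.
By R20 (it is a catalyst): it is a base.
By R23 (it has marker M, it is in state F1): it is in category E.
By R25 (it is in category E, it meets criterion V1, it is in state B): it is stored cold.
By R26 (it is a base): it is corrosive.
By R28 (it carries flag C): it is tagged D1.
By R9 (it is tagged D1, it carries flag Z1, it has attribute V): it is labeled.
By R12 (it is stored cold): it has attribute Q.
By R24 (it is corrosive, it is an oxidizer): it is classified as S.
By R14 (it is classified as S, it is volatile): it reacts with water.
By R2 (it reacts with water, it satisfies condition J): it is hazardous.
By R16 (it is hazardous, it is labeled): it meets criterion D.
By R6 (it meets criterion D): it has attribute T.
By R3 (it has attribute T, it has attribute Q): it is inert.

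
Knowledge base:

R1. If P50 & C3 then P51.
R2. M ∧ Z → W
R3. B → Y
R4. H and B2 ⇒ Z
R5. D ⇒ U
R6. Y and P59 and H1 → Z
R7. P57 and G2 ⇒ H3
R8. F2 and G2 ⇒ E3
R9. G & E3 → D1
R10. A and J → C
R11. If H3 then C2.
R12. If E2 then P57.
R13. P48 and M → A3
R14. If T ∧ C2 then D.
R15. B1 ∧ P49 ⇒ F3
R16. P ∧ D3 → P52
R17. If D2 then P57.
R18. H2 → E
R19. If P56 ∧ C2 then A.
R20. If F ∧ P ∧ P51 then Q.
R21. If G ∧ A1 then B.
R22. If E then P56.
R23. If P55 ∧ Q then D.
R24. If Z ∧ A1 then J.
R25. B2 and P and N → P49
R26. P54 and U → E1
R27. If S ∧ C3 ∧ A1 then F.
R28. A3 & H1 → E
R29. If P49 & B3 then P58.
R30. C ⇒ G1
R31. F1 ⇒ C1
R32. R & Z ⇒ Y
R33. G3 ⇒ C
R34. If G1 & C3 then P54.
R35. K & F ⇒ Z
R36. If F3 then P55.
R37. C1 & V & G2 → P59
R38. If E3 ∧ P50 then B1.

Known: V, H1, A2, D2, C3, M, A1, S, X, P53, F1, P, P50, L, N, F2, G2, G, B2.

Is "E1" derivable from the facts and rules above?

No

Forward chaining from the given facts derives: P51, E3, D1, P57, B, P49, F, C1, P59, B1, Y, Z, H3, C2, F3, Q, J, P55, W, D, U.
The only rule concluding E1 is R26, which needs P54; that is never established.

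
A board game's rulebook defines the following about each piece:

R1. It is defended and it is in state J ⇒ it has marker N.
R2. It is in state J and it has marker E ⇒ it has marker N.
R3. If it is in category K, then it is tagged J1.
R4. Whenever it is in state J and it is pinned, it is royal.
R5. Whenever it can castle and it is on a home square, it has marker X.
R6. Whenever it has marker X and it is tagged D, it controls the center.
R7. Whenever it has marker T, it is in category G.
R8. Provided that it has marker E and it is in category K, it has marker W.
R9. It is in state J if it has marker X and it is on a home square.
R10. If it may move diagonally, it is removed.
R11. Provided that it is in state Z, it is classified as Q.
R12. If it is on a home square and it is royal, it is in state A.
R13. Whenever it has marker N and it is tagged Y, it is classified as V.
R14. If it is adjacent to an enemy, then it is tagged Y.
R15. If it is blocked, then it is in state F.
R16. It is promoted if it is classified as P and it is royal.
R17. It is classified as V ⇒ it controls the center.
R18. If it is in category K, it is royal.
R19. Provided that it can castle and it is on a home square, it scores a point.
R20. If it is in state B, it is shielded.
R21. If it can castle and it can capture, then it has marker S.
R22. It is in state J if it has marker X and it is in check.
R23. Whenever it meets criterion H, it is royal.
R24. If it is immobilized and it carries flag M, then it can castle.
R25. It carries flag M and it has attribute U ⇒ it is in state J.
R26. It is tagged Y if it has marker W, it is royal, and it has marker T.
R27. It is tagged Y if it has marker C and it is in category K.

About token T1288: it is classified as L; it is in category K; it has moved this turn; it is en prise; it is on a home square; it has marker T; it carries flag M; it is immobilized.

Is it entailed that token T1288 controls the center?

No

Forward chaining from the given facts derives: is tagged J1, is in category G, is royal, can castle, has marker X, is in state J, is in state A, scores a point.
Rules concluding "it controls the center": R6 needs "it is tagged D"; R17 needs "it is classified as V" — none of these are established.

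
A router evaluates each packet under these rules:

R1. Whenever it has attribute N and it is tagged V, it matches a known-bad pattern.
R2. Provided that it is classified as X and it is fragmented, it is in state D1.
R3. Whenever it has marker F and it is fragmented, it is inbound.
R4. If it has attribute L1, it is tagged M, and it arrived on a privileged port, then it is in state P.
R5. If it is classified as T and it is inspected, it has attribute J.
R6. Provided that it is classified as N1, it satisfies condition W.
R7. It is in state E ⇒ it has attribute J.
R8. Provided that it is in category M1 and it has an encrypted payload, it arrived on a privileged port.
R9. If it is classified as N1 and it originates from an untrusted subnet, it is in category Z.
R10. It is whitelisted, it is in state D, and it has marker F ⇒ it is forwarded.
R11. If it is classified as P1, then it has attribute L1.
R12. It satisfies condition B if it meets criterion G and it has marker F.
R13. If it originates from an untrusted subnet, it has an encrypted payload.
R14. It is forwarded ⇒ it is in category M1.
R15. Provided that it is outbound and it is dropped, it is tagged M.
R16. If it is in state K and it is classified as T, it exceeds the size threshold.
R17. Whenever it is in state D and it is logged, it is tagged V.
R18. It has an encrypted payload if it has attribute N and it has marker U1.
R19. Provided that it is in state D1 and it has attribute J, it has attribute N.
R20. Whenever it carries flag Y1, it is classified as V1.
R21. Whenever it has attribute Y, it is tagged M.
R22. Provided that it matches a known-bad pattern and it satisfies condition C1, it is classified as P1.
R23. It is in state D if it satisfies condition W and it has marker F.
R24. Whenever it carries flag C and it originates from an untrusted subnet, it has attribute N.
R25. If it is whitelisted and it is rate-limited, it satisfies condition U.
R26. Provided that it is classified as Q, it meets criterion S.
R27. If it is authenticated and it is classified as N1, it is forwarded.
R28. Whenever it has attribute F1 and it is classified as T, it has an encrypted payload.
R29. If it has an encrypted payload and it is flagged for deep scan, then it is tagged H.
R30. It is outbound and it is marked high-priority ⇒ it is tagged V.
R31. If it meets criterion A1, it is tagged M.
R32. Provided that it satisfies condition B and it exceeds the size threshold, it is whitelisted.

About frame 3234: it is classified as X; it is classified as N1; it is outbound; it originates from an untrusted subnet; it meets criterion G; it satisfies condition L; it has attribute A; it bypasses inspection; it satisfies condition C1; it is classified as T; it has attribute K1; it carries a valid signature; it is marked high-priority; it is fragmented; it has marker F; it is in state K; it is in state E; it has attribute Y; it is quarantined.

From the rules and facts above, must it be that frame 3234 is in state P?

Yes

By R2 (it is classified as X, it is fragmented): it is in state D1.
By R6 (it is classified as N1): it satisfies condition W.
By R7 (it is in state E): it has attribute J.
By R12 (it meets criterion G, it has marker F): it satisfies condition B.
By R13 (it originates from an untrusted subnet): it has an encrypted payload.
By R16 (it is in state K, it is classified as T): it exceeds the size threshold.
By R19 (it is in state D1, it has attribute J): it has attribute N.
By R21 (it has attribute Y): it is tagged M.
By R23 (it satisfies condition W, it has marker F): it is in state D.
By R30 (it is outbound, it is marked high-priority): it is tagged V.
By R32 (it satisfies condition B, it exceeds the size threshold): it is whitelisted.
By R1 (it has attribute N, it is tagged V): it matches a known-bad pattern.
By R10 (it is whitelisted, it is in state D, it has marker F): it is forwarded.
By R14 (it is forwarded): it is in category M1.
By R22 (it matches a known-bad pattern, it satisfies condition C1): it is classified as P1.
By R8 (it is in category M1, it has an encrypted payload): it arrived on a privileged port.
By R11 (it is classified as P1): it has attribute L1.
By R4 (it has attribute L1, it is tagged M, it arrived on a privileged port): it is in state P.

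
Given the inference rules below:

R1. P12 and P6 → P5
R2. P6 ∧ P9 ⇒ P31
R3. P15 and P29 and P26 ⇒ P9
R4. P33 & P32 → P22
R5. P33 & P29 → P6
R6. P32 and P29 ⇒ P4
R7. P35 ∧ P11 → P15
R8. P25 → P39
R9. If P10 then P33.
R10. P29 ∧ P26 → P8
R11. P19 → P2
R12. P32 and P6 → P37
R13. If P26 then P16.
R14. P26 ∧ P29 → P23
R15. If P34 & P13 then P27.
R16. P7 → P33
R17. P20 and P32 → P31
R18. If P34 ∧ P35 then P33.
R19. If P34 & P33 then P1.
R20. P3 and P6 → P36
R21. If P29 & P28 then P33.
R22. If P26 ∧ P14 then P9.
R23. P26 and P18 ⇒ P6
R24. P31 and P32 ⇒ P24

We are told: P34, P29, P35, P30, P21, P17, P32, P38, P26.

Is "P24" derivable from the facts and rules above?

Forward chaining from the given facts derives: P4, P8, P16, P23, P33, P1, P22, P6, P37.
The only rule concluding P24 is R24, which needs P31; that is never established.

No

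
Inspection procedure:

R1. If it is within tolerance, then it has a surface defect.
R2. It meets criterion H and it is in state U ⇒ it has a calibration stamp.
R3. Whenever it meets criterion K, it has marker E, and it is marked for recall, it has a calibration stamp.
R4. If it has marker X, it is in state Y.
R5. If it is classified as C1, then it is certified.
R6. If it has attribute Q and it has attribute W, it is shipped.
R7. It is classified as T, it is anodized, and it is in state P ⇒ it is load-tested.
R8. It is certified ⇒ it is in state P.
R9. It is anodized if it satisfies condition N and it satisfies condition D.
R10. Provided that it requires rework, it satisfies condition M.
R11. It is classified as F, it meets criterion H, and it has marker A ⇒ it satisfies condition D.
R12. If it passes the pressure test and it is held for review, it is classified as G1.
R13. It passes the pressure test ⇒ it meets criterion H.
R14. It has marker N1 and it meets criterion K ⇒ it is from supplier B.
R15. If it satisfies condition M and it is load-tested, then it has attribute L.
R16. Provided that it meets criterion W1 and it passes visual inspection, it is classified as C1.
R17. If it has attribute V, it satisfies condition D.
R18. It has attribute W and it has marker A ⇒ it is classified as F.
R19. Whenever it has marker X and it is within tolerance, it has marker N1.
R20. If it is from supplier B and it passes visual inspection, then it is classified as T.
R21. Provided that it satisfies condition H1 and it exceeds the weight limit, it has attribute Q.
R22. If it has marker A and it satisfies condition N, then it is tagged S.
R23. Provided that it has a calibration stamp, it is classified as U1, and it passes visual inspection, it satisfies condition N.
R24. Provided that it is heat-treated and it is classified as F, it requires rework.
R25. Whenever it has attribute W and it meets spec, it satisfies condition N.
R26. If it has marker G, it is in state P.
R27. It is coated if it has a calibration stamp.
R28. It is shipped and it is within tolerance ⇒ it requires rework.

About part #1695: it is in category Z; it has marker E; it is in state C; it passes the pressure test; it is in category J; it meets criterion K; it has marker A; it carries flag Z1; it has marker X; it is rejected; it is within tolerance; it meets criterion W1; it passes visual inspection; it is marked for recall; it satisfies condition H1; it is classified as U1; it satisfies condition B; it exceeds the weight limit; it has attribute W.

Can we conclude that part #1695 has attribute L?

Yes

By R3 (it meets criterion K, it has marker E, it is marked for recall): it has a calibration stamp.
By R13 (it passes the pressure test): it meets criterion H.
By R16 (it meets criterion W1, it passes visual inspection): it is classified as C1.
By R18 (it has attribute W, it has marker A): it is classified as F.
By R19 (it has marker X, it is within tolerance): it has marker N1.
By R21 (it satisfies condition H1, it exceeds the weight limit): it has attribute Q.
By R23 (it has a calibration stamp, it is classified as U1, it passes visual inspection): it satisfies condition N.
By R5 (it is classified as C1): it is certified.
By R6 (it has attribute Q, it has attribute W): it is shipped.
By R8 (it is certified): it is in state P.
By R11 (it is classified as F, it meets criterion H, it has marker A): it satisfies condition D.
By R14 (it has marker N1, it meets criterion K): it is from supplier B.
By R20 (it is from supplier B, it passes visual inspection): it is classified as T.
By R28 (it is shipped, it is within tolerance): it requires rework.
By R9 (it satisfies condition N, it satisfies condition D): it is anodized.
By R10 (it requires rework): it satisfies condition M.
By R7 (it is classified as T, it is anodized, it is in state P): it is load-tested.
By R15 (it satisfies condition M, it is load-tested): it has attribute L.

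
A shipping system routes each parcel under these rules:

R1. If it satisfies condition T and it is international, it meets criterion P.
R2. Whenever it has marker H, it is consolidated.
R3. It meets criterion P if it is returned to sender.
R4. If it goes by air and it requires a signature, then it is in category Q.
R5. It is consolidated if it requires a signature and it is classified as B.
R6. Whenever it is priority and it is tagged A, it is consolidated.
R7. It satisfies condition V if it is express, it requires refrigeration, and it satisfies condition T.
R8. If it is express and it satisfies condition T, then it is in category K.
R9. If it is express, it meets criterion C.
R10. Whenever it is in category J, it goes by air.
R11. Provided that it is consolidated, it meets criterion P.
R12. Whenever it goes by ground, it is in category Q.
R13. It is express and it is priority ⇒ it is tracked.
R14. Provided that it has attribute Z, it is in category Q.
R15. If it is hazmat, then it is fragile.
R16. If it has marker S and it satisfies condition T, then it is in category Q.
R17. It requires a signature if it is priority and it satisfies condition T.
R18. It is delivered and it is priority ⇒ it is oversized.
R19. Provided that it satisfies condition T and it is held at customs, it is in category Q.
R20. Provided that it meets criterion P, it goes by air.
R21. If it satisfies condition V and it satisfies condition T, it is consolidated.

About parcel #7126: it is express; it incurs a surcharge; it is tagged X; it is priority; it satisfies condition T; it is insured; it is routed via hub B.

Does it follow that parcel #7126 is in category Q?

Forward chaining from the given facts derives: is in category K, meets criterion C, is tracked, requires a signature.
Rules concluding "it is in category Q": R4 needs "it goes by air"; R12 needs "it goes by ground"; R14 needs "it has attribute Z"; R16 needs "it has marker S"; R19 needs "it is held at customs" — none of these are established.

No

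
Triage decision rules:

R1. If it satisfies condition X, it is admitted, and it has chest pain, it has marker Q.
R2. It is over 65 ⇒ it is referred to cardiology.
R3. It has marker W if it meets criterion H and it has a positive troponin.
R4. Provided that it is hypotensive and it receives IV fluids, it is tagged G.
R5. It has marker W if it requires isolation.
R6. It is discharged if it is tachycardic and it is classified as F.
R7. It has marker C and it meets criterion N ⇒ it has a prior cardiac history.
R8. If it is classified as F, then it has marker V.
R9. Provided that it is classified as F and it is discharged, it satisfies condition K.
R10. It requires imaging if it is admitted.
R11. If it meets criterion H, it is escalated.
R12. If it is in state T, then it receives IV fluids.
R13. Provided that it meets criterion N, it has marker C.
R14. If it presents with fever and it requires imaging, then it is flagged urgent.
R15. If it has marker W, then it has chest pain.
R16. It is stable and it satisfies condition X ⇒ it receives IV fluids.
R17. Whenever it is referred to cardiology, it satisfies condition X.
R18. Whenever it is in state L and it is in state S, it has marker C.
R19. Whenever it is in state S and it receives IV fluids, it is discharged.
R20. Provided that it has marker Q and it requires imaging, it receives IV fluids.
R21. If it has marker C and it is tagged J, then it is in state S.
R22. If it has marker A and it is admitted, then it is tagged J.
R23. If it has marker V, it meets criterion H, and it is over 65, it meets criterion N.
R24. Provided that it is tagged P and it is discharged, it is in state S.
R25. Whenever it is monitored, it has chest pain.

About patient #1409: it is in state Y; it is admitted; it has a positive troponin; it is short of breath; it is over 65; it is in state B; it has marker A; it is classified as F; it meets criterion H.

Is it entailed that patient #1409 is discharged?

Yes

By R2 (it is over 65): it is referred to cardiology.
By R3 (it meets criterion H, it has a positive troponin): it has marker W.
By R8 (it is classified as F): it has marker V.
By R10 (it is admitted): it requires imaging.
By R15 (it has marker W): it has chest pain.
By R17 (it is referred to cardiology): it satisfies condition X.
By R22 (it has marker A, it is admitted): it is tagged J.
By R23 (it has marker V, it meets criterion H, it is over 65): it meets criterion N.
By R1 (it satisfies condition X, it is admitted, it has chest pain): it has marker Q.
By R13 (it meets criterion N): it has marker C.
By R20 (it has marker Q, it requires imaging): it receives IV fluids.
By R21 (it has marker C, it is tagged J): it is in state S.
By R19 (it is in state S, it receives IV fluids): it is discharged.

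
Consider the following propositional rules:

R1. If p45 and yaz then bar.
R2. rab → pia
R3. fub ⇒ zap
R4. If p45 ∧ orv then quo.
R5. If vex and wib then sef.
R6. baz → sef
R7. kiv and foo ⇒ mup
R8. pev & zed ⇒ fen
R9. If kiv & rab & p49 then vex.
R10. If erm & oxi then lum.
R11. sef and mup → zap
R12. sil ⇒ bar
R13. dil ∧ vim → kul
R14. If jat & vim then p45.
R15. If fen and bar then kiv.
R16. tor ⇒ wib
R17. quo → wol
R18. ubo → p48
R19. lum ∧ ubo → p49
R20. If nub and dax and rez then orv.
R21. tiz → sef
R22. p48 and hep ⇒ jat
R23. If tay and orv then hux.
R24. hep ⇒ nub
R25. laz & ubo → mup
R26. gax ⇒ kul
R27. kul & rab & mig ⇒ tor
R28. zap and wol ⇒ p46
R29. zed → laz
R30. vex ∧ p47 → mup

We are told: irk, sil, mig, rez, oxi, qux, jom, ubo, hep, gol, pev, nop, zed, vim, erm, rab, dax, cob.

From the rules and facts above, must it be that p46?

No

Forward chaining from the given facts derives: pia, fen, lum, bar, kiv, p48, p49, jat, nub, laz, vex, p45, orv, mup, quo, wol.
The only rule concluding p46 is R28, which needs zap; that is never established.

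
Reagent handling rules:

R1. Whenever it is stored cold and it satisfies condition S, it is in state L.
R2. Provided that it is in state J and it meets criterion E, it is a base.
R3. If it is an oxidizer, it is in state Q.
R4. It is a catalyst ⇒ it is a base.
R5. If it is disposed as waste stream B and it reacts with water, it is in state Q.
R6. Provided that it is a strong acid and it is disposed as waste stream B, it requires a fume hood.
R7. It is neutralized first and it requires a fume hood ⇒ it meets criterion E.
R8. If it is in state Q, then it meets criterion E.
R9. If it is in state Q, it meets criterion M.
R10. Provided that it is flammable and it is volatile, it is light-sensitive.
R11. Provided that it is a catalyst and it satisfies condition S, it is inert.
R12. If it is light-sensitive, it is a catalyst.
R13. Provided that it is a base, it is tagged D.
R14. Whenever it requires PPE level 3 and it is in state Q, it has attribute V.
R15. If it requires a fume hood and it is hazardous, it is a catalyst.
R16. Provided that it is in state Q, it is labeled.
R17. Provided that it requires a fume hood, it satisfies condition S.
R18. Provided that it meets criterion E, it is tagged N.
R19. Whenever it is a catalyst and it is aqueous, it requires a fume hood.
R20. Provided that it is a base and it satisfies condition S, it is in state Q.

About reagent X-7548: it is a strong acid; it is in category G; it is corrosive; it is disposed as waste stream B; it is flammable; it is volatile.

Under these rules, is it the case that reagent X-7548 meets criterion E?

By R6 (it is a strong acid, it is disposed as waste stream B): it requires a fume hood.
By R10 (it is flammable, it is volatile): it is light-sensitive.
By R12 (it is light-sensitive): it is a catalyst.
By R17 (it requires a fume hood): it satisfies condition S.
By R4 (it is a catalyst): it is a base.
By R20 (it is a base, it satisfies condition S): it is in state Q.
By R8 (it is in state Q): it meets criterion E.

Yes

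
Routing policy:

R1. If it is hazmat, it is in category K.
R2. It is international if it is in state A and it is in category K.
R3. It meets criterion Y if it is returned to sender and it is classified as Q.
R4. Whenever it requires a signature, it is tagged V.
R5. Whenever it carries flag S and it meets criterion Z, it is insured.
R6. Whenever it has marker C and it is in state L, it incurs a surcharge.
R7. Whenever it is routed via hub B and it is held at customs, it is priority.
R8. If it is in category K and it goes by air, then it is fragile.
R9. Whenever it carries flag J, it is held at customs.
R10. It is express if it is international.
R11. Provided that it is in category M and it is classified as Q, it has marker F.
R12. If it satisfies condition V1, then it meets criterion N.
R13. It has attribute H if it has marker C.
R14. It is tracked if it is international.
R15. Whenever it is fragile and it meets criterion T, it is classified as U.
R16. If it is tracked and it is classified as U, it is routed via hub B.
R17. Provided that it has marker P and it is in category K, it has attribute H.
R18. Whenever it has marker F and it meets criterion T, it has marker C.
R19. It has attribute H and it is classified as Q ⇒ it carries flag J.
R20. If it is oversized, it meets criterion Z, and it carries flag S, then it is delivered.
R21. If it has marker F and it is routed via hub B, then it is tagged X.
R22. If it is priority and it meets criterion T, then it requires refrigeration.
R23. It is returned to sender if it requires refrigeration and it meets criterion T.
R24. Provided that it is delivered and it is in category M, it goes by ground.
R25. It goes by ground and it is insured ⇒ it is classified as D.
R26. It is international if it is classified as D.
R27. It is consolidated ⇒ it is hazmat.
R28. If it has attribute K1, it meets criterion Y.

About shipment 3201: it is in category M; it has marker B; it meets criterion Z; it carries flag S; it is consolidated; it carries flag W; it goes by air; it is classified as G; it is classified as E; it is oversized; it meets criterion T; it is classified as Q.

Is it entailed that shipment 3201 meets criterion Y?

By R5 (it carries flag S, it meets criterion Z): it is insured.
By R11 (it is in category M, it is classified as Q): it has marker F.
By R18 (it has marker F, it meets criterion T): it has marker C.
By R20 (it is oversized, it meets criterion Z, it carries flag S): it is delivered.
By R24 (it is delivered, it is in category M): it goes by ground.
By R25 (it goes by ground, it is insured): it is classified as D.
By R26 (it is classified as D): it is international.
By R27 (it is consolidated): it is hazmat.
By R1 (it is hazmat): it is in category K.
By R8 (it is in category K, it goes by air): it is fragile.
By R13 (it has marker C): it has attribute H.
By R14 (it is international): it is tracked.
By R15 (it is fragile, it meets criterion T): it is classified as U.
By R16 (it is tracked, it is classified as U): it is routed via hub B.
By R19 (it has attribute H, it is classified as Q): it carries flag J.
By R9 (it carries flag J): it is held at customs.
By R7 (it is routed via hub B, it is held at customs): it is priority.
By R22 (it is priority, it meets criterion T): it requires refrigeration.
By R23 (it requires refrigeration, it meets criterion T): it is returned to sender.
By R3 (it is returned to sender, it is classified as Q): it meets criterion Y.

Yes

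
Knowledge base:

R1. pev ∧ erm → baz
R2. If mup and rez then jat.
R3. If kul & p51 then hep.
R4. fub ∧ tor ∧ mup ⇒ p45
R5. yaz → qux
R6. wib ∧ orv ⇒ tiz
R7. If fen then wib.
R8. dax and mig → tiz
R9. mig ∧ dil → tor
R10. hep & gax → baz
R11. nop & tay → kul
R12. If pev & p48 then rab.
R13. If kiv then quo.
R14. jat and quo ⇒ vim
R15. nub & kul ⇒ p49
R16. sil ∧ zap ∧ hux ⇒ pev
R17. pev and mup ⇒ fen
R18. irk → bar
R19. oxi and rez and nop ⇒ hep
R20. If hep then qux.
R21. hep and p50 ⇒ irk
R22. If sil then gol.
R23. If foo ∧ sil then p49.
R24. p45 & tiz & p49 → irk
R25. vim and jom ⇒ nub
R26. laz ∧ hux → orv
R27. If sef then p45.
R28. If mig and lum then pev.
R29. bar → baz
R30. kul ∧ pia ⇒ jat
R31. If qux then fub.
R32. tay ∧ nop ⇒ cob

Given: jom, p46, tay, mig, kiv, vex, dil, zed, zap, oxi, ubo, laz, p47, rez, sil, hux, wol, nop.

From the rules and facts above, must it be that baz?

No

Forward chaining from the given facts derives: tor, kul, quo, pev, hep, qux, gol, orv, fub, cob.
Rules concluding baz: R1 needs erm; R10 needs gax; R29 needs bar — none of these are established.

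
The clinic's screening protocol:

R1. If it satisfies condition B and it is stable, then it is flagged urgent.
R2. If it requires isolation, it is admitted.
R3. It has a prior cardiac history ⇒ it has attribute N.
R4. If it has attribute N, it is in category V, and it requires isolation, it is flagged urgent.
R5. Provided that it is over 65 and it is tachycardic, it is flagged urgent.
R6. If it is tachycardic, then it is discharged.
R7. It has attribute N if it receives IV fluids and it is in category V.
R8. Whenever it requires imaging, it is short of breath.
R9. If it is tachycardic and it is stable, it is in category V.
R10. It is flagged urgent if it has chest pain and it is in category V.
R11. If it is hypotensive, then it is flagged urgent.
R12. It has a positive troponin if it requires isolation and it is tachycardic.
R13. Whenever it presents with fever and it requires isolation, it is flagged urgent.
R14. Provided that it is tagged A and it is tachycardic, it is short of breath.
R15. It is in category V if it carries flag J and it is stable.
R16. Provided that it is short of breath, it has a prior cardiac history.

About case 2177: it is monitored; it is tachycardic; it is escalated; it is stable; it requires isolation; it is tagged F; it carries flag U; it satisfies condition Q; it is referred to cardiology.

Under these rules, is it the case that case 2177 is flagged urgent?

No

Forward chaining from the given facts derives: is admitted, is discharged, is in category V, has a positive troponin.
Rules concluding "it is flagged urgent": R1 needs "it satisfies condition B"; R4 needs "it has attribute N"; R5 needs "it is over 65"; R10 needs "it has chest pain"; R11 needs "it is hypotensive"; R13 needs "it presents with fever" — none of these are established.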